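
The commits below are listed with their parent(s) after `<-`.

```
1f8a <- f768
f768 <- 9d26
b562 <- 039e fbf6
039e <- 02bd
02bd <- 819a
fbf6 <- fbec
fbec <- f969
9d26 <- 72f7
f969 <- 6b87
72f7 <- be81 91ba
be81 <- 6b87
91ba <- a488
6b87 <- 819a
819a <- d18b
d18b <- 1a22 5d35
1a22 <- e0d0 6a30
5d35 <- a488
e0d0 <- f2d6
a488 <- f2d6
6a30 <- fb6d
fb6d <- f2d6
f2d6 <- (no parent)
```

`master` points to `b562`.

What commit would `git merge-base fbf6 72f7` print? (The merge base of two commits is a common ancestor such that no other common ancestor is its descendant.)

Ancestors of fbf6: {1a22, 5d35, 6a30, 6b87, 819a, a488, d18b, e0d0, f2d6, f969, fb6d, fbec, fbf6}.
Ancestors of 72f7: {1a22, 5d35, 6a30, 6b87, 72f7, 819a, 91ba, a488, be81, d18b, e0d0, f2d6, fb6d}.
Common ancestors: {1a22, 5d35, 6a30, 6b87, 819a, a488, d18b, e0d0, f2d6, fb6d}.
Among these, 6b87 is not an ancestor of any other common ancestor — it is the merge base.

6b87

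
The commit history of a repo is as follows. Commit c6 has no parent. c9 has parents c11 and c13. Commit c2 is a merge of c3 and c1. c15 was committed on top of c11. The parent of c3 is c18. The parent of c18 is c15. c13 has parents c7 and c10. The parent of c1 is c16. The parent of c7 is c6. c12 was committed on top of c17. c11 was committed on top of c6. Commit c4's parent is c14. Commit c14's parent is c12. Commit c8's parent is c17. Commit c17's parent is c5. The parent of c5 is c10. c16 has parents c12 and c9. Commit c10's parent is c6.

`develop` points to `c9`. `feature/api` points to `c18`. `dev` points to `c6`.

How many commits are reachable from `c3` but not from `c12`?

4

Reachable from c3: {c11, c15, c18, c3, c6}.
Reachable from c12: {c10, c12, c17, c5, c6}.
In c3's history but not c12's: {c11, c15, c18, c3} — 4 commits.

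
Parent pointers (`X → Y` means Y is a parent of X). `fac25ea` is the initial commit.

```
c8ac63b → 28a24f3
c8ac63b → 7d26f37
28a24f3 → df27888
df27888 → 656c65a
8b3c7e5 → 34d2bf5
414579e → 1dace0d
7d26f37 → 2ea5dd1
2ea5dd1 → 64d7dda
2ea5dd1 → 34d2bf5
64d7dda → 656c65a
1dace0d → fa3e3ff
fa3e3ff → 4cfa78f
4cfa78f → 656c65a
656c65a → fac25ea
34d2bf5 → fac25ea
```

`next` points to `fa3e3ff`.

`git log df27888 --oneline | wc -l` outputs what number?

3

Walking parent pointers from df27888: reachable set = {656c65a, df27888, fac25ea}.
That is 3 commits.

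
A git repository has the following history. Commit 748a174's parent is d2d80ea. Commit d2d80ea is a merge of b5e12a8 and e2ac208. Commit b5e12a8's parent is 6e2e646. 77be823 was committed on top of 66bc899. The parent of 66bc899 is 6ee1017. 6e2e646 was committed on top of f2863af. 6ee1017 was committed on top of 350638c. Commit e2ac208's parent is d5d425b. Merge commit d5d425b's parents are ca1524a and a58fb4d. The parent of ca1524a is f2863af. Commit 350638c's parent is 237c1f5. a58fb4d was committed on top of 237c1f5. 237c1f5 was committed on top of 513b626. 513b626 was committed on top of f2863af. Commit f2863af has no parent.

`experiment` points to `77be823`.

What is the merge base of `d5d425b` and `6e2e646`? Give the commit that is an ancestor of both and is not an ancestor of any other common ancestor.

Ancestors of d5d425b: {237c1f5, 513b626, a58fb4d, ca1524a, d5d425b, f2863af}.
Ancestors of 6e2e646: {6e2e646, f2863af}.
Common ancestors: {f2863af}.
The only common ancestor is f2863af, so it is the merge base.

f2863af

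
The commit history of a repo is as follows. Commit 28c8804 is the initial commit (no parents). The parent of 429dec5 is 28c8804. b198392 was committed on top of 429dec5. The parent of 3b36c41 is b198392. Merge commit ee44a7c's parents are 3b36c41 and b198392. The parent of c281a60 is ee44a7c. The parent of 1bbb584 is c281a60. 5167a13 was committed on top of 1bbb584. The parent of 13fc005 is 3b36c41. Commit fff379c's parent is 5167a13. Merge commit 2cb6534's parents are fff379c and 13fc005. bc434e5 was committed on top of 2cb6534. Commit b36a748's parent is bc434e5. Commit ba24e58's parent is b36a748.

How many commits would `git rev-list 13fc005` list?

5

Walking parent pointers from 13fc005: reachable set = {13fc005, 28c8804, 3b36c41, 429dec5, b198392}.
That is 5 commits.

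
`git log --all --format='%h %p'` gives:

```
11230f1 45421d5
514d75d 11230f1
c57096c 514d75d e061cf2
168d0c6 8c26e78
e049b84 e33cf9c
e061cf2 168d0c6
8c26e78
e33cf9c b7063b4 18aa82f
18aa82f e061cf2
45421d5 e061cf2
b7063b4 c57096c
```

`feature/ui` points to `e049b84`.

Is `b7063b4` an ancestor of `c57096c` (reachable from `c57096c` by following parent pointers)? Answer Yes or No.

No

Ancestors of c57096c: {11230f1, 168d0c6, 45421d5, 514d75d, 8c26e78, c57096c, e061cf2}.
b7063b4 is not in that set, so it is not an ancestor of c57096c.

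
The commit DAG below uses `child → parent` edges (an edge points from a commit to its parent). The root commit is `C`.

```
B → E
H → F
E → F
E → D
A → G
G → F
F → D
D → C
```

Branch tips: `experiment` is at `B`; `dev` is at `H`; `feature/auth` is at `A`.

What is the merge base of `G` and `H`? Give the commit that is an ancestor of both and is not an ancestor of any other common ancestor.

Ancestors of G: {C, D, F, G}.
Ancestors of H: {C, D, F, H}.
Common ancestors: {C, D, F}.
Among these, F is not an ancestor of any other common ancestor — it is the merge base.

F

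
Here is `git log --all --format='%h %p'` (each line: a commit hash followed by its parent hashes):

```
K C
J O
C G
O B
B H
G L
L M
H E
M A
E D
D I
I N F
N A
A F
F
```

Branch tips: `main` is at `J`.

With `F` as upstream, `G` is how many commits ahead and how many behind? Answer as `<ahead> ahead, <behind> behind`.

Reachable from G: {A, F, G, L, M}.
Reachable from F: {F}.
Only in G's history (ahead): {A, G, L, M} — 4.
Only in F's history (behind): {} — 0.

4 ahead, 0 behind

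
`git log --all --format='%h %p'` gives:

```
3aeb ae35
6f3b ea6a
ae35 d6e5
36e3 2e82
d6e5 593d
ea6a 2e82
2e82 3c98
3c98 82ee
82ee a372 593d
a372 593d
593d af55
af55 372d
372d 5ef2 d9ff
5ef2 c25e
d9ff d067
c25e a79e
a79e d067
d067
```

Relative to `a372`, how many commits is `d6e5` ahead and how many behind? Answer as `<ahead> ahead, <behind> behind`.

1 ahead, 1 behind

Reachable from d6e5: {372d, 593d, 5ef2, a79e, af55, c25e, d067, d6e5, d9ff}.
Reachable from a372: {372d, 593d, 5ef2, a372, a79e, af55, c25e, d067, d9ff}.
Only in d6e5's history (ahead): {d6e5} — 1.
Only in a372's history (behind): {a372} — 1.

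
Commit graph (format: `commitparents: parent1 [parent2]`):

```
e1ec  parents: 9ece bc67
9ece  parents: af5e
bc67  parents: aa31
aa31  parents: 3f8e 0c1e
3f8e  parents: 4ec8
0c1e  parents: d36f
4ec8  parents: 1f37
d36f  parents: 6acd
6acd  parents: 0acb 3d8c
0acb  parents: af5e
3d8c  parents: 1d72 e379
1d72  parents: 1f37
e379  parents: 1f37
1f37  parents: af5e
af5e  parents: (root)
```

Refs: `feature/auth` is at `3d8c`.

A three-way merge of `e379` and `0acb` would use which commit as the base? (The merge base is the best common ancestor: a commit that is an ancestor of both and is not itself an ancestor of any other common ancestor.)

Ancestors of e379: {1f37, af5e, e379}.
Ancestors of 0acb: {0acb, af5e}.
Common ancestors: {af5e}.
The only common ancestor is af5e, so it is the merge base.

af5e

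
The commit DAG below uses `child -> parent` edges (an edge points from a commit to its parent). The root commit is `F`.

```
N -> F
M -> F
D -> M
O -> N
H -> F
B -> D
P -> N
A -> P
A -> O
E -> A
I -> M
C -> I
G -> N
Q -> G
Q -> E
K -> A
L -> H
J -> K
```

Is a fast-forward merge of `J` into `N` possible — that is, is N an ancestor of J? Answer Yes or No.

A fast-forward from N to J is possible iff N is an ancestor of J.
Ancestors of J: {A, F, J, K, N, O, P}.
N is among them, so fast-forward is possible.

Yes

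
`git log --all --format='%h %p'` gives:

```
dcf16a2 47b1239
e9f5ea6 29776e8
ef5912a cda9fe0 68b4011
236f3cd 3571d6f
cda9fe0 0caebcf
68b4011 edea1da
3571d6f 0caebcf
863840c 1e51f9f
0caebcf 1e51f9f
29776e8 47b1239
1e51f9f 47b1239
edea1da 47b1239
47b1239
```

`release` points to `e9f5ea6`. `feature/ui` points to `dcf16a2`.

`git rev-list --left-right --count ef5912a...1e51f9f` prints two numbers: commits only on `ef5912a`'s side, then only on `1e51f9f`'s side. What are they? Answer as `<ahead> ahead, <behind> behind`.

Reachable from ef5912a: {0caebcf, 1e51f9f, 47b1239, 68b4011, cda9fe0, edea1da, ef5912a}.
Reachable from 1e51f9f: {1e51f9f, 47b1239}.
Only in ef5912a's history (ahead): {0caebcf, 68b4011, cda9fe0, edea1da, ef5912a} — 5.
Only in 1e51f9f's history (behind): {} — 0.

5 ahead, 0 behind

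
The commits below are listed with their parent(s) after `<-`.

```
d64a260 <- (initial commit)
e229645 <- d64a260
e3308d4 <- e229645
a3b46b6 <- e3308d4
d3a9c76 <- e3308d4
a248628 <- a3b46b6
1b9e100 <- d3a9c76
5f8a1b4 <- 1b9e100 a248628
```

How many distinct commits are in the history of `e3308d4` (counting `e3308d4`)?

Walking parent pointers from e3308d4: reachable set = {d64a260, e229645, e3308d4}.
That is 3 commits.

3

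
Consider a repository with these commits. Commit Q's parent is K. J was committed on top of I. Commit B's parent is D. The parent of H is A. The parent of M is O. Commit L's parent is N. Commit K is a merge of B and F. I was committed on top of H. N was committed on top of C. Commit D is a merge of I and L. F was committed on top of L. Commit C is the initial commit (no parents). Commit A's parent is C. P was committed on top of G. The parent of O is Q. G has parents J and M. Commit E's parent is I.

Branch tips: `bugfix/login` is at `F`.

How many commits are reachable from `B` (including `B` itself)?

8

Walking parent pointers from B: reachable set = {A, B, C, D, H, I, L, N}.
That is 8 commits.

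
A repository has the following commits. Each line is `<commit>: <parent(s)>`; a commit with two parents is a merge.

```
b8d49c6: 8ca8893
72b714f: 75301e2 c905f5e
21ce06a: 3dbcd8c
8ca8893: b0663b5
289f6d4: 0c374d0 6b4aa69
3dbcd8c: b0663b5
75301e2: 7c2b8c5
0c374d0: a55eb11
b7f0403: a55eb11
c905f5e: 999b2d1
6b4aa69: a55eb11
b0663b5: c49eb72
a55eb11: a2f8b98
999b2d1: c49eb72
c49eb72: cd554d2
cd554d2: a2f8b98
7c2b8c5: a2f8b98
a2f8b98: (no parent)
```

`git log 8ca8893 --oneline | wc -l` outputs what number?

5

Walking parent pointers from 8ca8893: reachable set = {8ca8893, a2f8b98, b0663b5, c49eb72, cd554d2}.
That is 5 commits.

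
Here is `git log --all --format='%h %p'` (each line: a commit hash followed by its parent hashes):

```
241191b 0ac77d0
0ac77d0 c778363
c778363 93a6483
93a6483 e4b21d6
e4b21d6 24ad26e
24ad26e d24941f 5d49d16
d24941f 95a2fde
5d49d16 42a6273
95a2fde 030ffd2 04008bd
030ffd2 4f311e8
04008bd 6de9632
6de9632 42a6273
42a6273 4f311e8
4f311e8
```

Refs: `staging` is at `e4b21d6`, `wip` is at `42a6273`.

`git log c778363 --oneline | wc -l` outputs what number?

12

Walking parent pointers from c778363: reachable set = {030ffd2, 04008bd, 24ad26e, 42a6273, 4f311e8, 5d49d16, 6de9632, 93a6483, 95a2fde, c778363, d24941f, e4b21d6}.
That is 12 commits.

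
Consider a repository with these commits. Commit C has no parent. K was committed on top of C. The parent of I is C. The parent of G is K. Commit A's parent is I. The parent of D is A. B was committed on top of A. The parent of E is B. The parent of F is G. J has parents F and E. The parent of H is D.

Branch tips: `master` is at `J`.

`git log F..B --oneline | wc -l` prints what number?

3

Reachable from B: {A, B, C, I}.
Reachable from F: {C, F, G, K}.
In B's history but not F's: {A, B, I} — 3 commits.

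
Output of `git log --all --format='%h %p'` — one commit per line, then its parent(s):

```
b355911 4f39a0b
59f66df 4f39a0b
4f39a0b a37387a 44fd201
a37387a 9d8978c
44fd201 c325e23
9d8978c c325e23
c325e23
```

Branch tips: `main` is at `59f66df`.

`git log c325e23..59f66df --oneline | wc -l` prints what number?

5

Reachable from 59f66df: {44fd201, 4f39a0b, 59f66df, 9d8978c, a37387a, c325e23}.
Reachable from c325e23: {c325e23}.
In 59f66df's history but not c325e23's: {44fd201, 4f39a0b, 59f66df, 9d8978c, a37387a} — 5 commits.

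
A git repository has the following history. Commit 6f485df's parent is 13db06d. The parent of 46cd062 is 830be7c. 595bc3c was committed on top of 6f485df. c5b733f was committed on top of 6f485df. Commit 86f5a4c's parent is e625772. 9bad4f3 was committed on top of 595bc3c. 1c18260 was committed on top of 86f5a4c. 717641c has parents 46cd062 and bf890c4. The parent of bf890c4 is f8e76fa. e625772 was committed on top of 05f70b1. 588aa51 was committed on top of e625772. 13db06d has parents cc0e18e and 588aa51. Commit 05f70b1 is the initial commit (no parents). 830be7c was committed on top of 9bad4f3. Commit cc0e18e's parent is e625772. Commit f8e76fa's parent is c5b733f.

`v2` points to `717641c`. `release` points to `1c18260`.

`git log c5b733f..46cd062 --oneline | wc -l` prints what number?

4

Reachable from 46cd062: {05f70b1, 13db06d, 46cd062, 588aa51, 595bc3c, 6f485df, 830be7c, 9bad4f3, cc0e18e, e625772}.
Reachable from c5b733f: {05f70b1, 13db06d, 588aa51, 6f485df, c5b733f, cc0e18e, e625772}.
In 46cd062's history but not c5b733f's: {46cd062, 595bc3c, 830be7c, 9bad4f3} — 4 commits.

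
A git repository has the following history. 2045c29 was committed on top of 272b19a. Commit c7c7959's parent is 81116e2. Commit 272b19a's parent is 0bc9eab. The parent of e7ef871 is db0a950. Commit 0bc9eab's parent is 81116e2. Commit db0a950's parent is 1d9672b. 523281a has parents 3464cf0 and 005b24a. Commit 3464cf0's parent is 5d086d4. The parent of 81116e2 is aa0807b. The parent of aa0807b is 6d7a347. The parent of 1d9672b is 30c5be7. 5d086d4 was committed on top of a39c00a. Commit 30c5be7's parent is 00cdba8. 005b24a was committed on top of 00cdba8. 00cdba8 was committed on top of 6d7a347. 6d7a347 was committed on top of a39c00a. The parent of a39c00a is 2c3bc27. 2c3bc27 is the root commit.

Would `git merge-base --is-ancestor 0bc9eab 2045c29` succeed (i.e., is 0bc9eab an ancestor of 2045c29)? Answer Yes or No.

Yes

Ancestors of 2045c29 (commits reachable by following parents): {0bc9eab, 2045c29, 272b19a, 2c3bc27, 6d7a347, 81116e2, a39c00a, aa0807b}.
0bc9eab is in that set, so it is an ancestor of 2045c29.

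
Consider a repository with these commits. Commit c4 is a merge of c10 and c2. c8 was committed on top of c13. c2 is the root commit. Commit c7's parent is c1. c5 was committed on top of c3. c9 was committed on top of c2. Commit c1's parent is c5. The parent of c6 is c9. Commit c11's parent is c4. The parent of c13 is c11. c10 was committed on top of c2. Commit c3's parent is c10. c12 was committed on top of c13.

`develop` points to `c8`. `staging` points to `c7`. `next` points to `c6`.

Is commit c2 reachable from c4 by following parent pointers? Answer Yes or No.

Yes

Ancestors of c4 (commits reachable by following parents): {c10, c2, c4}.
c2 is in that set, so it is an ancestor of c4.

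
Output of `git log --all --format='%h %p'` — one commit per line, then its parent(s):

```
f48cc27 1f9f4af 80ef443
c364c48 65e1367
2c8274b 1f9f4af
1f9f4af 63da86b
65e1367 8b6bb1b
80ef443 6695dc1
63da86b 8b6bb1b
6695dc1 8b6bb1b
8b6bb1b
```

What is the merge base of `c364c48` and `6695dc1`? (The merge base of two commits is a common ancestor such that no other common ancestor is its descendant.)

8b6bb1b

Ancestors of c364c48: {65e1367, 8b6bb1b, c364c48}.
Ancestors of 6695dc1: {6695dc1, 8b6bb1b}.
Common ancestors: {8b6bb1b}.
The only common ancestor is 8b6bb1b, so it is the merge base.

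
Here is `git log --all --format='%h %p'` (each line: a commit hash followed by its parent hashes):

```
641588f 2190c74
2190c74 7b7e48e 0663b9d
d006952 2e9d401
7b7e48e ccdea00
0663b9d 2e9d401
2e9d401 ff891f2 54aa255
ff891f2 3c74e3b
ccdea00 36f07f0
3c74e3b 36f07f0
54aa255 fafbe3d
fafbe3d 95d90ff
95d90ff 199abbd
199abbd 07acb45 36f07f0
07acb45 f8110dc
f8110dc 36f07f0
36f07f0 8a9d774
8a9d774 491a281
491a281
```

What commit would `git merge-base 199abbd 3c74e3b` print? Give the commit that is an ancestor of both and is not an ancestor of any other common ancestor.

Ancestors of 199abbd: {07acb45, 199abbd, 36f07f0, 491a281, 8a9d774, f8110dc}.
Ancestors of 3c74e3b: {36f07f0, 3c74e3b, 491a281, 8a9d774}.
Common ancestors: {36f07f0, 491a281, 8a9d774}.
Among these, 36f07f0 is not an ancestor of any other common ancestor — it is the merge base.

36f07f0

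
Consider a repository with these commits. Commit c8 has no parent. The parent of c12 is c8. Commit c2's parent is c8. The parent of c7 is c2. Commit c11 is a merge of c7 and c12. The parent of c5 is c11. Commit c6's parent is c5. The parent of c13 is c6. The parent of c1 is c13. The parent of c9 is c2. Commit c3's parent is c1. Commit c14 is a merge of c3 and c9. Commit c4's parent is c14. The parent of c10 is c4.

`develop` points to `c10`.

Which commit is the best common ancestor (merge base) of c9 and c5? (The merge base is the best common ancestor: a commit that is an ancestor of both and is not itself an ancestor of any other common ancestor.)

c2

Ancestors of c9: {c2, c8, c9}.
Ancestors of c5: {c11, c12, c2, c5, c7, c8}.
Common ancestors: {c2, c8}.
Among these, c2 is not an ancestor of any other common ancestor — it is the merge base.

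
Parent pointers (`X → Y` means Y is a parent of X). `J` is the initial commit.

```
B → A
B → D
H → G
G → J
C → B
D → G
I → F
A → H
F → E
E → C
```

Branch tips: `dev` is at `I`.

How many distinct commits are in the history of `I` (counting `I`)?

Walking parent pointers from I: reachable set = {A, B, C, D, E, F, G, H, I, J}.
That is 10 commits.

10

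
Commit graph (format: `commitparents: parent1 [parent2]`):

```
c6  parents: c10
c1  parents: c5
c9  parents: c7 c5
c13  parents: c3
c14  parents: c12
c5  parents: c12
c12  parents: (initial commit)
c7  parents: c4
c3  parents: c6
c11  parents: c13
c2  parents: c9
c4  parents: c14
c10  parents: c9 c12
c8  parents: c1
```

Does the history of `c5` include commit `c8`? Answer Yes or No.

Ancestors of c5: {c12, c5}.
c8 is not in that set, so it is not an ancestor of c5.

No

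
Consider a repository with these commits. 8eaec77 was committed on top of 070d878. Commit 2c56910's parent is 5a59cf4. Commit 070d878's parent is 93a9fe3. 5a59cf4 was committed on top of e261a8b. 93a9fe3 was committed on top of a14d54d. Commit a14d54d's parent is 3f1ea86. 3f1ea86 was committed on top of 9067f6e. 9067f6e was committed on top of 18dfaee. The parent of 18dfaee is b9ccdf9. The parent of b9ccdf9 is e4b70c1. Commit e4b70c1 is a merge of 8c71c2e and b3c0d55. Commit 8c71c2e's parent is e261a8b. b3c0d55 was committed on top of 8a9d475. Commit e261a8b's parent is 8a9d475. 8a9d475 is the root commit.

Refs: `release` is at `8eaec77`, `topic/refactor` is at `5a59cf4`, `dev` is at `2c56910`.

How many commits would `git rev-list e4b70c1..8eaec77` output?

8

Reachable from 8eaec77: {070d878, 18dfaee, 3f1ea86, 8a9d475, 8c71c2e, 8eaec77, 9067f6e, 93a9fe3, a14d54d, b3c0d55, b9ccdf9, e261a8b, e4b70c1}.
Reachable from e4b70c1: {8a9d475, 8c71c2e, b3c0d55, e261a8b, e4b70c1}.
In 8eaec77's history but not e4b70c1's: {070d878, 18dfaee, 3f1ea86, 8eaec77, 9067f6e, 93a9fe3, a14d54d, b9ccdf9} — 8 commits.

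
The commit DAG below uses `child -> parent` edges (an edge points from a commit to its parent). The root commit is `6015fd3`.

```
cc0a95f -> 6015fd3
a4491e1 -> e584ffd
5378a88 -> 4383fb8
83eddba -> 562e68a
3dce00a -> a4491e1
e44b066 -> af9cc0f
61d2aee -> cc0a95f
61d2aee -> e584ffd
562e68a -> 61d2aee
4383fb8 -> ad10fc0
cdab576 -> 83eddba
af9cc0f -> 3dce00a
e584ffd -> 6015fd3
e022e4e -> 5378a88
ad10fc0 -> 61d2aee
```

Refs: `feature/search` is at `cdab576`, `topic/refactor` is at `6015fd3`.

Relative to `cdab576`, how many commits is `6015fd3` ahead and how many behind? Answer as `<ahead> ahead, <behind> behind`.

0 ahead, 6 behind

Reachable from 6015fd3: {6015fd3}.
Reachable from cdab576: {562e68a, 6015fd3, 61d2aee, 83eddba, cc0a95f, cdab576, e584ffd}.
Only in 6015fd3's history (ahead): {} — 0.
Only in cdab576's history (behind): {562e68a, 61d2aee, 83eddba, cc0a95f, cdab576, e584ffd} — 6.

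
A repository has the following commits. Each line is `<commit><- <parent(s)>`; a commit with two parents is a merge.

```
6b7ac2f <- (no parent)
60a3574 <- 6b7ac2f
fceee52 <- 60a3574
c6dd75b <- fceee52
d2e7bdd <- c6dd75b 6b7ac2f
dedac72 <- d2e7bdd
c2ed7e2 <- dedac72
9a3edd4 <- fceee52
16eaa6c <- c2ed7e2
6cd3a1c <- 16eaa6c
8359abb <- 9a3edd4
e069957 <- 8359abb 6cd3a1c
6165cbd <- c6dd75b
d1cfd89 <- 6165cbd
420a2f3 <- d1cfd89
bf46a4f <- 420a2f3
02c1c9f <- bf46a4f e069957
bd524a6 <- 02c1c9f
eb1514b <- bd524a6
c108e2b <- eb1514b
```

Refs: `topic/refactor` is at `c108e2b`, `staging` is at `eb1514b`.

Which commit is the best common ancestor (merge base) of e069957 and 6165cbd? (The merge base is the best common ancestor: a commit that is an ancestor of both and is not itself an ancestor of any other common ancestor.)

c6dd75b

Ancestors of e069957: {16eaa6c, 60a3574, 6b7ac2f, 6cd3a1c, 8359abb, 9a3edd4, c2ed7e2, c6dd75b, d2e7bdd, dedac72, e069957, fceee52}.
Ancestors of 6165cbd: {60a3574, 6165cbd, 6b7ac2f, c6dd75b, fceee52}.
Common ancestors: {60a3574, 6b7ac2f, c6dd75b, fceee52}.
Among these, c6dd75b is not an ancestor of any other common ancestor — it is the merge base.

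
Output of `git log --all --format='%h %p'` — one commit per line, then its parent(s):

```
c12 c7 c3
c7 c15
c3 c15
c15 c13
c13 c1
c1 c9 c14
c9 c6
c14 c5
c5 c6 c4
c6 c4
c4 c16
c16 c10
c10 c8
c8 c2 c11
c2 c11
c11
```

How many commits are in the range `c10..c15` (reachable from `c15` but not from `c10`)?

Reachable from c15: {c1, c10, c11, c13, c14, c15, c16, c2, c4, c5, c6, c8, c9}.
Reachable from c10: {c10, c11, c2, c8}.
In c15's history but not c10's: {c1, c13, c14, c15, c16, c4, c5, c6, c9} — 9 commits.

9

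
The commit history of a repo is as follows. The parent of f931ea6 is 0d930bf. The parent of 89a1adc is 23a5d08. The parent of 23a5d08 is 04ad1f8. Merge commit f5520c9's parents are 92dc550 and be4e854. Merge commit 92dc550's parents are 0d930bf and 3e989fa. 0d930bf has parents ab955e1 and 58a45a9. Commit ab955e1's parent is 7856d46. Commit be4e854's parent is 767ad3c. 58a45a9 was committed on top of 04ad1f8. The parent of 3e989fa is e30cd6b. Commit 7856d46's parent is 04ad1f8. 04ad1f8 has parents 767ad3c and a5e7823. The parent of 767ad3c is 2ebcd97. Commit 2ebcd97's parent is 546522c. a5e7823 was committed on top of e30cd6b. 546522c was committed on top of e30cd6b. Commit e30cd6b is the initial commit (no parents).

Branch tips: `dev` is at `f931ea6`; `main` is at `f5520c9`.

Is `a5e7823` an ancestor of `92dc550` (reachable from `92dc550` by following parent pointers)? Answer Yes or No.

Ancestors of 92dc550 (commits reachable by following parents): {04ad1f8, 0d930bf, 2ebcd97, 3e989fa, 546522c, 58a45a9, 767ad3c, 7856d46, 92dc550, a5e7823, ab955e1, e30cd6b}.
a5e7823 is in that set, so it is an ancestor of 92dc550.

Yes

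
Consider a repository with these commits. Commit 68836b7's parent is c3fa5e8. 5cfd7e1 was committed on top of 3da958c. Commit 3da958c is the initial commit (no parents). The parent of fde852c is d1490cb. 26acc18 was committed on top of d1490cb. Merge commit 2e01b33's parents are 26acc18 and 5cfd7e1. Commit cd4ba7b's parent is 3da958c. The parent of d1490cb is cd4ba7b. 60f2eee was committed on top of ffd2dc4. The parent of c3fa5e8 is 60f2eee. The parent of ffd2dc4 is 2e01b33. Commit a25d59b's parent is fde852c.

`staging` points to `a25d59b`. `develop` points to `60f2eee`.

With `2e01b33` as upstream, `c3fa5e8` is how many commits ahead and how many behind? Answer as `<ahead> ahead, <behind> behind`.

3 ahead, 0 behind

Reachable from c3fa5e8: {26acc18, 2e01b33, 3da958c, 5cfd7e1, 60f2eee, c3fa5e8, cd4ba7b, d1490cb, ffd2dc4}.
Reachable from 2e01b33: {26acc18, 2e01b33, 3da958c, 5cfd7e1, cd4ba7b, d1490cb}.
Only in c3fa5e8's history (ahead): {60f2eee, c3fa5e8, ffd2dc4} — 3.
Only in 2e01b33's history (behind): {} — 0.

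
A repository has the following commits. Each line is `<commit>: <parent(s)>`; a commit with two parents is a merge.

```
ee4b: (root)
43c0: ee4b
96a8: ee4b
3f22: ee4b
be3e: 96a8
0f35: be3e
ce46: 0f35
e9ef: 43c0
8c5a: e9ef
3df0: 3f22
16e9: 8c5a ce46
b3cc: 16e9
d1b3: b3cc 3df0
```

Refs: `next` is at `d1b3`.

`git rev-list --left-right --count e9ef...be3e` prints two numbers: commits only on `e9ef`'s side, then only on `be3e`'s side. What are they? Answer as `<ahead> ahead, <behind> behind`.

2 ahead, 2 behind

Reachable from e9ef: {43c0, e9ef, ee4b}.
Reachable from be3e: {96a8, be3e, ee4b}.
Only in e9ef's history (ahead): {43c0, e9ef} — 2.
Only in be3e's history (behind): {96a8, be3e} — 2.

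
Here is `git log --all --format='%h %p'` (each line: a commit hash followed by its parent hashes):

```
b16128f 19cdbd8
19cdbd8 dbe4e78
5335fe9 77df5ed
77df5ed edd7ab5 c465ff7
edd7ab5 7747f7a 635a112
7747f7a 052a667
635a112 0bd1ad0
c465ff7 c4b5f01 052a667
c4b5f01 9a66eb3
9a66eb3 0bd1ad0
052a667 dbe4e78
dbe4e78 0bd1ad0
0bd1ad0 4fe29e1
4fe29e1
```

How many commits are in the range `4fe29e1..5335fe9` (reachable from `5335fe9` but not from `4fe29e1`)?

11

Reachable from 5335fe9: {052a667, 0bd1ad0, 4fe29e1, 5335fe9, 635a112, 7747f7a, 77df5ed, 9a66eb3, c465ff7, c4b5f01, dbe4e78, edd7ab5}.
Reachable from 4fe29e1: {4fe29e1}.
In 5335fe9's history but not 4fe29e1's: {052a667, 0bd1ad0, 5335fe9, 635a112, 7747f7a, 77df5ed, 9a66eb3, c465ff7, c4b5f01, dbe4e78, edd7ab5} — 11 commits.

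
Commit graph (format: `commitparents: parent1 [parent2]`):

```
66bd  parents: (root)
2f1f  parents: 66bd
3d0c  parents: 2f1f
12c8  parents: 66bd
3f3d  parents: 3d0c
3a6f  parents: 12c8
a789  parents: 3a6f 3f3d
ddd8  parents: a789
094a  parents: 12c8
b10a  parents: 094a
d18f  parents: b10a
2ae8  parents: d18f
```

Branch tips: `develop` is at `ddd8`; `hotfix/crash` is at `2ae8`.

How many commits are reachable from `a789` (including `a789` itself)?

7

Walking parent pointers from a789: reachable set = {12c8, 2f1f, 3a6f, 3d0c, 3f3d, 66bd, a789}.
That is 7 commits.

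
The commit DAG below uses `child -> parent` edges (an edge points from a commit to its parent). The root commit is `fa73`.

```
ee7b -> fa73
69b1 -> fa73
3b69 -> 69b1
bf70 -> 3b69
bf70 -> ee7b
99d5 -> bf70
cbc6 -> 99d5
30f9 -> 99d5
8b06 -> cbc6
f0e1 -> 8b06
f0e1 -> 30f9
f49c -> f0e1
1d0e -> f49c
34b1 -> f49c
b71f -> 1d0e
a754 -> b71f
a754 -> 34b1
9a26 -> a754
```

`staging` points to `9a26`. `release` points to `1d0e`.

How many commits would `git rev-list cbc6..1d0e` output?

5

Reachable from 1d0e: {1d0e, 30f9, 3b69, 69b1, 8b06, 99d5, bf70, cbc6, ee7b, f0e1, f49c, fa73}.
Reachable from cbc6: {3b69, 69b1, 99d5, bf70, cbc6, ee7b, fa73}.
In 1d0e's history but not cbc6's: {1d0e, 30f9, 8b06, f0e1, f49c} — 5 commits.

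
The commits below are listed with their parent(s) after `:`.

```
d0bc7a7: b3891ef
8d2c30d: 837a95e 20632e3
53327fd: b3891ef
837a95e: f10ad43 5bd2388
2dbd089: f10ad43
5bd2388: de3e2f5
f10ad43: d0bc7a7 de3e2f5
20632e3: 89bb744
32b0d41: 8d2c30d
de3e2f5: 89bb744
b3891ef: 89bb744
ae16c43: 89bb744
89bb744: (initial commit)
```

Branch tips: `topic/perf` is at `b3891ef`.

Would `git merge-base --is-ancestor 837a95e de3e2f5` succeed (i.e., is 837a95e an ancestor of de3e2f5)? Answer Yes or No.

Ancestors of de3e2f5: {89bb744, de3e2f5}.
837a95e is not in that set, so it is not an ancestor of de3e2f5.

No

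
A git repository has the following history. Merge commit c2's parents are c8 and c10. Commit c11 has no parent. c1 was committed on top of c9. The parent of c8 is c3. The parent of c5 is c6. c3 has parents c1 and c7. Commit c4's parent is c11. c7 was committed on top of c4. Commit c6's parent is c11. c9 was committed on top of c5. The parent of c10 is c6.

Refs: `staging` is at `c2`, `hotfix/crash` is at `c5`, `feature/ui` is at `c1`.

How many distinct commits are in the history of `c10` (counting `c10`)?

Walking parent pointers from c10: reachable set = {c10, c11, c6}.
That is 3 commits.

3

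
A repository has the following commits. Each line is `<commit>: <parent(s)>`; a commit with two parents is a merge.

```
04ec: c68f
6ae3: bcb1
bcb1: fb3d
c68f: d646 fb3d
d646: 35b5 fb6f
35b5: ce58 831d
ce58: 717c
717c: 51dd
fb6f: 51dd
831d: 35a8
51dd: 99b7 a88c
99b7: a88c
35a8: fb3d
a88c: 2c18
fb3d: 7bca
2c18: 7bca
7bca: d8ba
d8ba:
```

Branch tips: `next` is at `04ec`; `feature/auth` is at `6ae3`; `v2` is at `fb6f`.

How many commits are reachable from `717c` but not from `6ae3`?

5

Reachable from 717c: {2c18, 51dd, 717c, 7bca, 99b7, a88c, d8ba}.
Reachable from 6ae3: {6ae3, 7bca, bcb1, d8ba, fb3d}.
In 717c's history but not 6ae3's: {2c18, 51dd, 717c, 99b7, a88c} — 5 commits.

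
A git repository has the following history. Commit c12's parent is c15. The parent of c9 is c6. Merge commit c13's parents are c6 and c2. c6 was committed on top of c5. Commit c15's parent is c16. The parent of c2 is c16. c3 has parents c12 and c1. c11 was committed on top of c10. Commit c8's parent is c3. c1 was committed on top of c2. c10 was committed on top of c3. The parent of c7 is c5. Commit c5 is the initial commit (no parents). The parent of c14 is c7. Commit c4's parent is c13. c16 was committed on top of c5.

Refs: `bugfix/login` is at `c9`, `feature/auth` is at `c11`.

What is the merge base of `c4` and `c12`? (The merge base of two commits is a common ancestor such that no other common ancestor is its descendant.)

c16

Ancestors of c4: {c13, c16, c2, c4, c5, c6}.
Ancestors of c12: {c12, c15, c16, c5}.
Common ancestors: {c16, c5}.
Among these, c16 is not an ancestor of any other common ancestor — it is the merge base.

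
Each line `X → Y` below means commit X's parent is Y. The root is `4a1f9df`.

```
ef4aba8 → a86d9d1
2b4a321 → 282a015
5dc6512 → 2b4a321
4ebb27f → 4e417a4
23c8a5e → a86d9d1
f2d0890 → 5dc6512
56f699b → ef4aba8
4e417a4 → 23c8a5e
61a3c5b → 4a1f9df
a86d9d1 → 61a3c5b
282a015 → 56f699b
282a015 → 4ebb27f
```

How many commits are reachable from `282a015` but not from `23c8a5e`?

5

Reachable from 282a015: {23c8a5e, 282a015, 4a1f9df, 4e417a4, 4ebb27f, 56f699b, 61a3c5b, a86d9d1, ef4aba8}.
Reachable from 23c8a5e: {23c8a5e, 4a1f9df, 61a3c5b, a86d9d1}.
In 282a015's history but not 23c8a5e's: {282a015, 4e417a4, 4ebb27f, 56f699b, ef4aba8} — 5 commits.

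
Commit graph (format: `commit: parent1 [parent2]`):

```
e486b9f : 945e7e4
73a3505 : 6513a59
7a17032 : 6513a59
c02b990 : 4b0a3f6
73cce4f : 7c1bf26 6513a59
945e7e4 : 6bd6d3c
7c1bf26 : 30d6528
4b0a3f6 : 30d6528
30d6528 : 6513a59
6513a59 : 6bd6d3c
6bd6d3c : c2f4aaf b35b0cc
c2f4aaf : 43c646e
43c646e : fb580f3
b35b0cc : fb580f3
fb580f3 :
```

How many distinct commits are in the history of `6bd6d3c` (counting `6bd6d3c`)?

Walking parent pointers from 6bd6d3c: reachable set = {43c646e, 6bd6d3c, b35b0cc, c2f4aaf, fb580f3}.
That is 5 commits.

5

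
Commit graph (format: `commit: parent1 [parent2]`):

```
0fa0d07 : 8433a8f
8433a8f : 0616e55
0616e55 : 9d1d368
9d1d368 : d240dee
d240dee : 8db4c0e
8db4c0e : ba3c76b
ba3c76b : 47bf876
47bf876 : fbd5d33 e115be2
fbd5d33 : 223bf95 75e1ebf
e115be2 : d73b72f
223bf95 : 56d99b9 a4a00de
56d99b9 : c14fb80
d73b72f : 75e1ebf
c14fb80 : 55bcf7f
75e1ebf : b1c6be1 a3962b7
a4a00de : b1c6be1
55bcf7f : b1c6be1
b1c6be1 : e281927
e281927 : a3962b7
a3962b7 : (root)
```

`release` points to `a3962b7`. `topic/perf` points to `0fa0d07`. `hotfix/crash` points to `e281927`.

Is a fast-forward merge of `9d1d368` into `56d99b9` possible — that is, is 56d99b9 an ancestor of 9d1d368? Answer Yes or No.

Yes

A fast-forward from 56d99b9 to 9d1d368 is possible iff 56d99b9 is an ancestor of 9d1d368.
Ancestors of 9d1d368: {223bf95, 47bf876, 55bcf7f, 56d99b9, 75e1ebf, 8db4c0e, 9d1d368, a3962b7, a4a00de, b1c6be1, ba3c76b, c14fb80, d240dee, d73b72f, e115be2, e281927, fbd5d33}.
56d99b9 is among them, so fast-forward is possible.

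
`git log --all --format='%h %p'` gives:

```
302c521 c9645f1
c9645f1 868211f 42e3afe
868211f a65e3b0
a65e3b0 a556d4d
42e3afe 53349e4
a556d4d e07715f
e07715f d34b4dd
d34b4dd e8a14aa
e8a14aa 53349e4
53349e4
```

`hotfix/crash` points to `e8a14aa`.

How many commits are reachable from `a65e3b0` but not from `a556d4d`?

Reachable from a65e3b0: {53349e4, a556d4d, a65e3b0, d34b4dd, e07715f, e8a14aa}.
Reachable from a556d4d: {53349e4, a556d4d, d34b4dd, e07715f, e8a14aa}.
In a65e3b0's history but not a556d4d's: {a65e3b0} — 1 commit.

1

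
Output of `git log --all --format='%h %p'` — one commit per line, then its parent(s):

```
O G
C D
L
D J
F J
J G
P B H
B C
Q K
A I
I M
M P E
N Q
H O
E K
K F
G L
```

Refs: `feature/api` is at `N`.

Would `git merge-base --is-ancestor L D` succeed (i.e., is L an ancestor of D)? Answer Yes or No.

Yes

Ancestors of D (commits reachable by following parents): {D, G, J, L}.
L is in that set, so it is an ancestor of D.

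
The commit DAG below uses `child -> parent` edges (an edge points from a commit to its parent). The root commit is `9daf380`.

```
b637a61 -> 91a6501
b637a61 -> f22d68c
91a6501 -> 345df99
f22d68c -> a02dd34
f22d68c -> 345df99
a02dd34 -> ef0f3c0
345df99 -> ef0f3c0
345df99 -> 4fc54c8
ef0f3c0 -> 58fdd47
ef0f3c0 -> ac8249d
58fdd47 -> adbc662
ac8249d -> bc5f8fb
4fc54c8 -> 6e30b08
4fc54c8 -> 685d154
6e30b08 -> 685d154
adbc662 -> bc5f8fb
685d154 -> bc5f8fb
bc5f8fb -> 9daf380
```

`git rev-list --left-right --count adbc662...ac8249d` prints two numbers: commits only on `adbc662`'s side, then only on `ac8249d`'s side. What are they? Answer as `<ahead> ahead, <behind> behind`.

Reachable from adbc662: {9daf380, adbc662, bc5f8fb}.
Reachable from ac8249d: {9daf380, ac8249d, bc5f8fb}.
Only in adbc662's history (ahead): {adbc662} — 1.
Only in ac8249d's history (behind): {ac8249d} — 1.

1 ahead, 1 behind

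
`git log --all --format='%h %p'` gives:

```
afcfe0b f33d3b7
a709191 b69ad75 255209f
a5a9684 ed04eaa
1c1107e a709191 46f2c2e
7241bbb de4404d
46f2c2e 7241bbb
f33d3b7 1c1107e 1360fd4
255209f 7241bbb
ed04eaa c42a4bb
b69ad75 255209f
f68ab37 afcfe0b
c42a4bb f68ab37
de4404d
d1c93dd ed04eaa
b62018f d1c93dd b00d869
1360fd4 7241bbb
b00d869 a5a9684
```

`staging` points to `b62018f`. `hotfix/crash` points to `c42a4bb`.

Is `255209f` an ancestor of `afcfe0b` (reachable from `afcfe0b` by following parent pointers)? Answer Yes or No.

Yes

Ancestors of afcfe0b (commits reachable by following parents): {1360fd4, 1c1107e, 255209f, 46f2c2e, 7241bbb, a709191, afcfe0b, b69ad75, de4404d, f33d3b7}.
255209f is in that set, so it is an ancestor of afcfe0b.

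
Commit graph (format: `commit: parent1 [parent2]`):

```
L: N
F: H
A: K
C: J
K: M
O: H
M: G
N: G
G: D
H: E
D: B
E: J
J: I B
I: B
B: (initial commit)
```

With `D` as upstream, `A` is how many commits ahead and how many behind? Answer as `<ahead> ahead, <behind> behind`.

4 ahead, 0 behind

Reachable from A: {A, B, D, G, K, M}.
Reachable from D: {B, D}.
Only in A's history (ahead): {A, G, K, M} — 4.
Only in D's history (behind): {} — 0.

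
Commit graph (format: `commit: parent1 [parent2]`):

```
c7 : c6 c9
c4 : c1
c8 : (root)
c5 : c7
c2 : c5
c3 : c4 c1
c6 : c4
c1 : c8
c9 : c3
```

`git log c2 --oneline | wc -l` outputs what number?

9

Walking parent pointers from c2: reachable set = {c1, c2, c3, c4, c5, c6, c7, c8, c9}.
That is 9 commits.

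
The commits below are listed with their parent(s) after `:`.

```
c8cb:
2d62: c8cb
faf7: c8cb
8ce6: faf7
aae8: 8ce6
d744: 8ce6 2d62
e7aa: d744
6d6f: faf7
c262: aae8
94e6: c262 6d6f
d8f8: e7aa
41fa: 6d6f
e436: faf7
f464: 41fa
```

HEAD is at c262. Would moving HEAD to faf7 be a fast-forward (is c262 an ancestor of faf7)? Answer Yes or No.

No

A fast-forward from c262 to faf7 is possible iff c262 is an ancestor of faf7.
Ancestors of faf7: {c8cb, faf7}.
c262 is not among them, so fast-forward is not possible.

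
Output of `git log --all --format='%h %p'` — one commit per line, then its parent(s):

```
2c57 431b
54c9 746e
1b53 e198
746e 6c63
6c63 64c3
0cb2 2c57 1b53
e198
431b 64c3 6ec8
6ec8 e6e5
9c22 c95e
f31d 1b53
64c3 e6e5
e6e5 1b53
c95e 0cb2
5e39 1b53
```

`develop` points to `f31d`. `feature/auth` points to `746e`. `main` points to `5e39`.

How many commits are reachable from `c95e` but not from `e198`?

Reachable from c95e: {0cb2, 1b53, 2c57, 431b, 64c3, 6ec8, c95e, e198, e6e5}.
Reachable from e198: {e198}.
In c95e's history but not e198's: {0cb2, 1b53, 2c57, 431b, 64c3, 6ec8, c95e, e6e5} — 8 commits.

8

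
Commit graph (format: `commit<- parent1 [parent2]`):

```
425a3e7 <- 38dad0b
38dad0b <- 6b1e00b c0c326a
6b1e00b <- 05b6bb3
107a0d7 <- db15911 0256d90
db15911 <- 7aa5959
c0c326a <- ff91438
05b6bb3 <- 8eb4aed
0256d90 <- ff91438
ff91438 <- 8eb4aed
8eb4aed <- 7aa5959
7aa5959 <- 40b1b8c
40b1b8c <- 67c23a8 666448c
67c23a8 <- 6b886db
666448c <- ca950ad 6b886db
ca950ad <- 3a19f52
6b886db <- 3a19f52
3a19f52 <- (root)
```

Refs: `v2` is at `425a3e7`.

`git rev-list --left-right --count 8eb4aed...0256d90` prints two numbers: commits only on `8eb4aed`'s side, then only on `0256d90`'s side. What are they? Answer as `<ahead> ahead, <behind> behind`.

0 ahead, 2 behind

Reachable from 8eb4aed: {3a19f52, 40b1b8c, 666448c, 67c23a8, 6b886db, 7aa5959, 8eb4aed, ca950ad}.
Reachable from 0256d90: {0256d90, 3a19f52, 40b1b8c, 666448c, 67c23a8, 6b886db, 7aa5959, 8eb4aed, ca950ad, ff91438}.
Only in 8eb4aed's history (ahead): {} — 0.
Only in 0256d90's history (behind): {0256d90, ff91438} — 2.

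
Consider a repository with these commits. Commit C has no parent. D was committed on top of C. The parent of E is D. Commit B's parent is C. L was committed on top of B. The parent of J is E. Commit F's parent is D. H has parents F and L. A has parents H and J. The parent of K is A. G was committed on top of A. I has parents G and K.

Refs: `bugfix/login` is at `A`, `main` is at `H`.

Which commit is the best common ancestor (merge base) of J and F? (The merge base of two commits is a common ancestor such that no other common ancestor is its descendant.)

Ancestors of J: {C, D, E, J}.
Ancestors of F: {C, D, F}.
Common ancestors: {C, D}.
Among these, D is not an ancestor of any other common ancestor — it is the merge base.

D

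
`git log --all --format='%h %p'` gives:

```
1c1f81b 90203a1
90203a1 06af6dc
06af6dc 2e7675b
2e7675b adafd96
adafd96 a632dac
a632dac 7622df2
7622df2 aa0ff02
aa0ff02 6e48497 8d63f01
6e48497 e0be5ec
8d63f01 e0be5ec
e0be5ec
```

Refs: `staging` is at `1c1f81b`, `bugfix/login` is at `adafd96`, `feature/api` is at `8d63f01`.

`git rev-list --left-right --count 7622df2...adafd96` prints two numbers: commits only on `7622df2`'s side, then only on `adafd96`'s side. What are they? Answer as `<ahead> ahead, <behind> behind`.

0 ahead, 2 behind

Reachable from 7622df2: {6e48497, 7622df2, 8d63f01, aa0ff02, e0be5ec}.
Reachable from adafd96: {6e48497, 7622df2, 8d63f01, a632dac, aa0ff02, adafd96, e0be5ec}.
Only in 7622df2's history (ahead): {} — 0.
Only in adafd96's history (behind): {a632dac, adafd96} — 2.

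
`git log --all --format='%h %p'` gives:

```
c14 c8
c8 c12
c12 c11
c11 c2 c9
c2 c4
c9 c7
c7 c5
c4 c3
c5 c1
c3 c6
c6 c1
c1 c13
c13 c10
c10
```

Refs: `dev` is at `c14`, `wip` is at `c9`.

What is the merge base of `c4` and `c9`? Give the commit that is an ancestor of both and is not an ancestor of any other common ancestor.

Ancestors of c4: {c1, c10, c13, c3, c4, c6}.
Ancestors of c9: {c1, c10, c13, c5, c7, c9}.
Common ancestors: {c1, c10, c13}.
Among these, c1 is not an ancestor of any other common ancestor — it is the merge base.

c1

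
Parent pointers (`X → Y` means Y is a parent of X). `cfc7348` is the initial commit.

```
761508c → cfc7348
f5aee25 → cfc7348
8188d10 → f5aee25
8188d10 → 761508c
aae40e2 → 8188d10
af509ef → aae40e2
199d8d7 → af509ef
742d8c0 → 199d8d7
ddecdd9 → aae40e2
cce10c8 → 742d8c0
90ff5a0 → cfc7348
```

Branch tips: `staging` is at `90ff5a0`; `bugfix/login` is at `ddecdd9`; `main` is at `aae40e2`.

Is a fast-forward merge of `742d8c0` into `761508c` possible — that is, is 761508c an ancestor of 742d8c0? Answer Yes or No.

Yes

A fast-forward from 761508c to 742d8c0 is possible iff 761508c is an ancestor of 742d8c0.
Ancestors of 742d8c0: {199d8d7, 742d8c0, 761508c, 8188d10, aae40e2, af509ef, cfc7348, f5aee25}.
761508c is among them, so fast-forward is possible.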